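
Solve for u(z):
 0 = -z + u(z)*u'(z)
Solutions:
 u(z) = -sqrt(C1 + z^2)
 u(z) = sqrt(C1 + z^2)


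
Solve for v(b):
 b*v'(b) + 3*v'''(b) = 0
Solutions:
 v(b) = C1 + Integral(C2*airyai(-3^(2/3)*b/3) + C3*airybi(-3^(2/3)*b/3), b)


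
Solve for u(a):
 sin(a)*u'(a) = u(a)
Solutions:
 u(a) = C1*sqrt(cos(a) - 1)/sqrt(cos(a) + 1)


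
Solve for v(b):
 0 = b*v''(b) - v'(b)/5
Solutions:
 v(b) = C1 + C2*b^(6/5)


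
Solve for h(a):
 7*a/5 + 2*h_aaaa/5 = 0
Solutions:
 h(a) = C1 + C2*a + C3*a^2 + C4*a^3 - 7*a^5/240


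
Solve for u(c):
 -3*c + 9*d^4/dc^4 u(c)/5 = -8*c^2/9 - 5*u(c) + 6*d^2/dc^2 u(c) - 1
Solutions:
 u(c) = -8*c^2/45 + 3*c/5 + (C1 + C2*c)*exp(-sqrt(15)*c/3) + (C3 + C4*c)*exp(sqrt(15)*c/3) - 47/75


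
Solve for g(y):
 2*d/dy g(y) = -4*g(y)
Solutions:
 g(y) = C1*exp(-2*y)


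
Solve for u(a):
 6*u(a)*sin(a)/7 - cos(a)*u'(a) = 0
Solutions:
 u(a) = C1/cos(a)^(6/7)


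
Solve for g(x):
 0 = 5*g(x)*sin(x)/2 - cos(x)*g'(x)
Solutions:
 g(x) = C1/cos(x)^(5/2)


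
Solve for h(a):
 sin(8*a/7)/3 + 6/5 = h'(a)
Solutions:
 h(a) = C1 + 6*a/5 - 7*cos(8*a/7)/24


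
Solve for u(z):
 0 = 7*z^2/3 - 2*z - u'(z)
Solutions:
 u(z) = C1 + 7*z^3/9 - z^2


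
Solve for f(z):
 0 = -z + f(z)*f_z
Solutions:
 f(z) = -sqrt(C1 + z^2)
 f(z) = sqrt(C1 + z^2)


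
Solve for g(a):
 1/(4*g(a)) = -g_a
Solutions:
 g(a) = -sqrt(C1 - 2*a)/2
 g(a) = sqrt(C1 - 2*a)/2


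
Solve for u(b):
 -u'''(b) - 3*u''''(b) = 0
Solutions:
 u(b) = C1 + C2*b + C3*b^2 + C4*exp(-b/3)


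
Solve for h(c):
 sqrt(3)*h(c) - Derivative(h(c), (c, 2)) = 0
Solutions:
 h(c) = C1*exp(-3^(1/4)*c) + C2*exp(3^(1/4)*c)


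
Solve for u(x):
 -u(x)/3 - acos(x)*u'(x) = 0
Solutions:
 u(x) = C1*exp(-Integral(1/acos(x), x)/3)


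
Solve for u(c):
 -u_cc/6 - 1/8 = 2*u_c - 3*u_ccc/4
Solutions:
 u(c) = C1 + C2*exp(c*(1 - sqrt(217))/9) + C3*exp(c*(1 + sqrt(217))/9) - c/16


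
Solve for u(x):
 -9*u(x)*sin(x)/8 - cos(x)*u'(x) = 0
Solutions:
 u(x) = C1*cos(x)^(9/8)


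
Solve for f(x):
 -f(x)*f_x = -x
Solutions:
 f(x) = -sqrt(C1 + x^2)
 f(x) = sqrt(C1 + x^2)


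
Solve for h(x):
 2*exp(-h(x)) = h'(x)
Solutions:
 h(x) = log(C1 + 2*x)


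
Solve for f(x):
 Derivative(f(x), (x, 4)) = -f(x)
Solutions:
 f(x) = (C1*sin(sqrt(2)*x/2) + C2*cos(sqrt(2)*x/2))*exp(-sqrt(2)*x/2) + (C3*sin(sqrt(2)*x/2) + C4*cos(sqrt(2)*x/2))*exp(sqrt(2)*x/2)


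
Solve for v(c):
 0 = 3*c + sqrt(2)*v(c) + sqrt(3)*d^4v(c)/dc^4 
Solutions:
 v(c) = -3*sqrt(2)*c/2 + (C1*sin(2^(5/8)*3^(7/8)*c/6) + C2*cos(2^(5/8)*3^(7/8)*c/6))*exp(-2^(5/8)*3^(7/8)*c/6) + (C3*sin(2^(5/8)*3^(7/8)*c/6) + C4*cos(2^(5/8)*3^(7/8)*c/6))*exp(2^(5/8)*3^(7/8)*c/6)


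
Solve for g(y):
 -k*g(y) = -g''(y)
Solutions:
 g(y) = C1*exp(-sqrt(k)*y) + C2*exp(sqrt(k)*y)


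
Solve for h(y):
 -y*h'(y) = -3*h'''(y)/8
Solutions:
 h(y) = C1 + Integral(C2*airyai(2*3^(2/3)*y/3) + C3*airybi(2*3^(2/3)*y/3), y)


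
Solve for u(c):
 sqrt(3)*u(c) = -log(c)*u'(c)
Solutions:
 u(c) = C1*exp(-sqrt(3)*li(c))


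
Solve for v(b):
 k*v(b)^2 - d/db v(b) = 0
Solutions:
 v(b) = -1/(C1 + b*k)


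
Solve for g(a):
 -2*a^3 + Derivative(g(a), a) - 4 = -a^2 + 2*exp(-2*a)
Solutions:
 g(a) = C1 + a^4/2 - a^3/3 + 4*a - exp(-2*a)


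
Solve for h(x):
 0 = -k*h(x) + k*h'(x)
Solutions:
 h(x) = C1*exp(x)


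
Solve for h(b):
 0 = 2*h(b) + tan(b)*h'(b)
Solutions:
 h(b) = C1/sin(b)^2


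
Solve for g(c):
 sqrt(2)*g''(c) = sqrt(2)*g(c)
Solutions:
 g(c) = C1*exp(-c) + C2*exp(c)


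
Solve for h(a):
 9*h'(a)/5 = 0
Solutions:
 h(a) = C1


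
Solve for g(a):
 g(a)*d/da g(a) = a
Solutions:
 g(a) = -sqrt(C1 + a^2)
 g(a) = sqrt(C1 + a^2)


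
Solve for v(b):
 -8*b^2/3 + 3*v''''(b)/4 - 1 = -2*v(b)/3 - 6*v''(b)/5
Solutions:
 v(b) = 4*b^2 + (C1*sin(2^(3/4)*sqrt(3)*b*cos(atan(sqrt(14)/6)/2)/3) + C2*cos(2^(3/4)*sqrt(3)*b*cos(atan(sqrt(14)/6)/2)/3))*exp(-2^(3/4)*sqrt(3)*b*sin(atan(sqrt(14)/6)/2)/3) + (C3*sin(2^(3/4)*sqrt(3)*b*cos(atan(sqrt(14)/6)/2)/3) + C4*cos(2^(3/4)*sqrt(3)*b*cos(atan(sqrt(14)/6)/2)/3))*exp(2^(3/4)*sqrt(3)*b*sin(atan(sqrt(14)/6)/2)/3) - 129/10


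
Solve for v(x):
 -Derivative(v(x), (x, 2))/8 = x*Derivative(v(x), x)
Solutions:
 v(x) = C1 + C2*erf(2*x)


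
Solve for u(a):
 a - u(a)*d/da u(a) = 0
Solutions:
 u(a) = -sqrt(C1 + a^2)
 u(a) = sqrt(C1 + a^2)


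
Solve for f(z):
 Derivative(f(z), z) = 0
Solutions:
 f(z) = C1


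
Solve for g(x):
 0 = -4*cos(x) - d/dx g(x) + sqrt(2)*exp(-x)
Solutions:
 g(x) = C1 - 4*sin(x) - sqrt(2)*exp(-x)


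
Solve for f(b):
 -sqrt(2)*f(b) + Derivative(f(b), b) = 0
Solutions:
 f(b) = C1*exp(sqrt(2)*b)


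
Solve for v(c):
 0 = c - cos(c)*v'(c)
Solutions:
 v(c) = C1 + Integral(c/cos(c), c)


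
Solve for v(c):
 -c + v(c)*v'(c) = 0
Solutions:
 v(c) = -sqrt(C1 + c^2)
 v(c) = sqrt(C1 + c^2)


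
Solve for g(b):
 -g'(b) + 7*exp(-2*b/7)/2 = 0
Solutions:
 g(b) = C1 - 49*exp(-2*b/7)/4


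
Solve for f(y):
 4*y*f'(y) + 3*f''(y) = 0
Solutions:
 f(y) = C1 + C2*erf(sqrt(6)*y/3)


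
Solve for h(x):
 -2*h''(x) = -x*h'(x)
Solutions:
 h(x) = C1 + C2*erfi(x/2)


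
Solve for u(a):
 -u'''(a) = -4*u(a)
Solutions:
 u(a) = C3*exp(2^(2/3)*a) + (C1*sin(2^(2/3)*sqrt(3)*a/2) + C2*cos(2^(2/3)*sqrt(3)*a/2))*exp(-2^(2/3)*a/2)


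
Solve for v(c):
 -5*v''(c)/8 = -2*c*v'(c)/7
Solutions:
 v(c) = C1 + C2*erfi(2*sqrt(70)*c/35)


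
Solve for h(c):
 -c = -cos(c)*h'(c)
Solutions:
 h(c) = C1 + Integral(c/cos(c), c)


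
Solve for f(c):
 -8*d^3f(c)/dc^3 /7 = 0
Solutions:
 f(c) = C1 + C2*c + C3*c^2


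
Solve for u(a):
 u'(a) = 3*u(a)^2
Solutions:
 u(a) = -1/(C1 + 3*a)


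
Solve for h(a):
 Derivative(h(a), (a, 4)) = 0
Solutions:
 h(a) = C1 + C2*a + C3*a^2 + C4*a^3


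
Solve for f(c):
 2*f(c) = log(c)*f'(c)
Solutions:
 f(c) = C1*exp(2*li(c))


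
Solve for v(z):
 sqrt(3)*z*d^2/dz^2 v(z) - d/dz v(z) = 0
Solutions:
 v(z) = C1 + C2*z^(sqrt(3)/3 + 1)


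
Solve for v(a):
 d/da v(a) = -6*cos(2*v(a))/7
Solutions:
 6*a/7 - log(sin(2*v(a)) - 1)/4 + log(sin(2*v(a)) + 1)/4 = C1


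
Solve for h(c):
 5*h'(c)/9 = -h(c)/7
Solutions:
 h(c) = C1*exp(-9*c/35)


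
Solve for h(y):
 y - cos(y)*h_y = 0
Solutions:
 h(y) = C1 + Integral(y/cos(y), y)


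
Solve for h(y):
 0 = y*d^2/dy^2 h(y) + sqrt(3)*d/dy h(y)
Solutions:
 h(y) = C1 + C2*y^(1 - sqrt(3))


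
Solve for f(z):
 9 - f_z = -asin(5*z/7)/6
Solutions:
 f(z) = C1 + z*asin(5*z/7)/6 + 9*z + sqrt(49 - 25*z^2)/30


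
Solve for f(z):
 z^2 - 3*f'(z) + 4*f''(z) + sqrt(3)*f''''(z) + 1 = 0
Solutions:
 f(z) = C1 + C2*exp(z*(-2^(2/3)*3^(1/6)*(27 + sqrt(256*sqrt(3) + 729))^(1/3) + 8*6^(1/3)/(27 + sqrt(256*sqrt(3) + 729))^(1/3))/12)*sin(z*(8*2^(1/3)*3^(5/6)/(27 + sqrt(256*sqrt(3) + 729))^(1/3) + 6^(2/3)*(27 + sqrt(256*sqrt(3) + 729))^(1/3))/12) + C3*exp(z*(-2^(2/3)*3^(1/6)*(27 + sqrt(256*sqrt(3) + 729))^(1/3) + 8*6^(1/3)/(27 + sqrt(256*sqrt(3) + 729))^(1/3))/12)*cos(z*(8*2^(1/3)*3^(5/6)/(27 + sqrt(256*sqrt(3) + 729))^(1/3) + 6^(2/3)*(27 + sqrt(256*sqrt(3) + 729))^(1/3))/12) + C4*exp(-z*(-2^(2/3)*3^(1/6)*(27 + sqrt(256*sqrt(3) + 729))^(1/3) + 8*6^(1/3)/(27 + sqrt(256*sqrt(3) + 729))^(1/3))/6) + z^3/9 + 4*z^2/9 + 41*z/27


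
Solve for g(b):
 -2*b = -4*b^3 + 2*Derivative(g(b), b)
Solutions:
 g(b) = C1 + b^4/2 - b^2/2


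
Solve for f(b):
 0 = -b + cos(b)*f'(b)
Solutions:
 f(b) = C1 + Integral(b/cos(b), b)


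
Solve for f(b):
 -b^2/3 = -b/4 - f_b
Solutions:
 f(b) = C1 + b^3/9 - b^2/8


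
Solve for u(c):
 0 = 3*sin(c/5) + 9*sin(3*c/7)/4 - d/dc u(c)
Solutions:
 u(c) = C1 - 15*cos(c/5) - 21*cos(3*c/7)/4


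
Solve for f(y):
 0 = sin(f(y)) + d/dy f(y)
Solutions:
 f(y) = -acos((-C1 - exp(2*y))/(C1 - exp(2*y))) + 2*pi
 f(y) = acos((-C1 - exp(2*y))/(C1 - exp(2*y)))


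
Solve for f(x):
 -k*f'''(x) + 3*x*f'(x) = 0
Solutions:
 f(x) = C1 + Integral(C2*airyai(3^(1/3)*x*(1/k)^(1/3)) + C3*airybi(3^(1/3)*x*(1/k)^(1/3)), x)


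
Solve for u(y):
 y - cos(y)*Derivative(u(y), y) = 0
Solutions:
 u(y) = C1 + Integral(y/cos(y), y)


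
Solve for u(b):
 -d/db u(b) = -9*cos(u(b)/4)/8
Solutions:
 -9*b/8 - 2*log(sin(u(b)/4) - 1) + 2*log(sin(u(b)/4) + 1) = C1


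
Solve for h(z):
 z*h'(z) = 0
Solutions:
 h(z) = C1


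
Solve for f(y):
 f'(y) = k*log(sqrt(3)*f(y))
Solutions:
 Integral(1/(2*log(_y) + log(3)), (_y, f(y))) = C1 + k*y/2


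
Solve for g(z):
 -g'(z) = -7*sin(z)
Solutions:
 g(z) = C1 - 7*cos(z)


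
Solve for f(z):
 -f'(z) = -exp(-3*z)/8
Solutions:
 f(z) = C1 - exp(-3*z)/24


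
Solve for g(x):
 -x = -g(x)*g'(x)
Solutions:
 g(x) = -sqrt(C1 + x^2)
 g(x) = sqrt(C1 + x^2)


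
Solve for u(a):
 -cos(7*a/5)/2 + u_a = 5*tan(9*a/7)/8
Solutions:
 u(a) = C1 - 35*log(cos(9*a/7))/72 + 5*sin(7*a/5)/14


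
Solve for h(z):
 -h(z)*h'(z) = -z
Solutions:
 h(z) = -sqrt(C1 + z^2)
 h(z) = sqrt(C1 + z^2)


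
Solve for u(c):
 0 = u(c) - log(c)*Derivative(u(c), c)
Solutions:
 u(c) = C1*exp(li(c))


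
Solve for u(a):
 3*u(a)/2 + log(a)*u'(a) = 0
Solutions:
 u(a) = C1*exp(-3*li(a)/2)


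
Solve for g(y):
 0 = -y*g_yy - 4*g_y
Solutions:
 g(y) = C1 + C2/y^3


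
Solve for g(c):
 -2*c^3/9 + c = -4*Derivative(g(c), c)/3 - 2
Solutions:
 g(c) = C1 + c^4/24 - 3*c^2/8 - 3*c/2


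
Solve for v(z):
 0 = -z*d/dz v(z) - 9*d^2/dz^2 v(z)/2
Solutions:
 v(z) = C1 + C2*erf(z/3)


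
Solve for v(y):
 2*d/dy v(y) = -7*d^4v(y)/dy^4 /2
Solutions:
 v(y) = C1 + C4*exp(-14^(2/3)*y/7) + (C2*sin(14^(2/3)*sqrt(3)*y/14) + C3*cos(14^(2/3)*sqrt(3)*y/14))*exp(14^(2/3)*y/14)


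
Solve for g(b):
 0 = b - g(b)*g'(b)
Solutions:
 g(b) = -sqrt(C1 + b^2)
 g(b) = sqrt(C1 + b^2)


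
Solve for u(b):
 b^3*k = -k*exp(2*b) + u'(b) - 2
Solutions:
 u(b) = C1 + b^4*k/4 + 2*b + k*exp(2*b)/2


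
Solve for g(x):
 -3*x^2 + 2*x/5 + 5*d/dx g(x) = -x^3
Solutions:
 g(x) = C1 - x^4/20 + x^3/5 - x^2/25


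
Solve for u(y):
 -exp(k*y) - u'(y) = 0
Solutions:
 u(y) = C1 - exp(k*y)/k


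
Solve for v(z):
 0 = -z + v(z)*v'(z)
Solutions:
 v(z) = -sqrt(C1 + z^2)
 v(z) = sqrt(C1 + z^2)


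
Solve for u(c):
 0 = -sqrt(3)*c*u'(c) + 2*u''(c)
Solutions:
 u(c) = C1 + C2*erfi(3^(1/4)*c/2)


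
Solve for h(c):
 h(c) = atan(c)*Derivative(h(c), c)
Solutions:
 h(c) = C1*exp(Integral(1/atan(c), c))


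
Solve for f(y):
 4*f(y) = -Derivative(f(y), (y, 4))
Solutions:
 f(y) = (C1*sin(y) + C2*cos(y))*exp(-y) + (C3*sin(y) + C4*cos(y))*exp(y)


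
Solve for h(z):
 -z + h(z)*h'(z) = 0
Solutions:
 h(z) = -sqrt(C1 + z^2)
 h(z) = sqrt(C1 + z^2)


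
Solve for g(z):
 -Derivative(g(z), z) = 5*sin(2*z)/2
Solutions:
 g(z) = C1 + 5*cos(2*z)/4


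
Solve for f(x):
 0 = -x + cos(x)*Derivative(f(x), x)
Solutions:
 f(x) = C1 + Integral(x/cos(x), x)


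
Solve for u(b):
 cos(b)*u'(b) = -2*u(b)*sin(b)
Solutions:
 u(b) = C1*cos(b)^2


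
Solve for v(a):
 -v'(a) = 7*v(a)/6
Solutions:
 v(a) = C1*exp(-7*a/6)


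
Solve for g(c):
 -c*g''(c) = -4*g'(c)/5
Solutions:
 g(c) = C1 + C2*c^(9/5)


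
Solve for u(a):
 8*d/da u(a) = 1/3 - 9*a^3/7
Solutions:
 u(a) = C1 - 9*a^4/224 + a/24


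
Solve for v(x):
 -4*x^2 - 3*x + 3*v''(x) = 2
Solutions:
 v(x) = C1 + C2*x + x^4/9 + x^3/6 + x^2/3


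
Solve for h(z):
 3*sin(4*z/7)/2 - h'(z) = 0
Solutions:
 h(z) = C1 - 21*cos(4*z/7)/8


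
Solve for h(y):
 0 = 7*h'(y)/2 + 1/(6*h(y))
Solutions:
 h(y) = -sqrt(C1 - 42*y)/21
 h(y) = sqrt(C1 - 42*y)/21


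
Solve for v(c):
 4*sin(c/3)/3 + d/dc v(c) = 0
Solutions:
 v(c) = C1 + 4*cos(c/3)


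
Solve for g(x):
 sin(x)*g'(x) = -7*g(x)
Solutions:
 g(x) = C1*sqrt(cos(x) + 1)*(cos(x)^3 + 3*cos(x)^2 + 3*cos(x) + 1)/(sqrt(cos(x) - 1)*(cos(x)^3 - 3*cos(x)^2 + 3*cos(x) - 1))


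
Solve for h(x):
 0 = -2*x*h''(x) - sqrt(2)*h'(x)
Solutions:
 h(x) = C1 + C2*x^(1 - sqrt(2)/2)


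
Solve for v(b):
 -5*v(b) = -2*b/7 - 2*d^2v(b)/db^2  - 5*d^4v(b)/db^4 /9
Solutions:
 v(b) = C1*exp(-sqrt(15)*b*sqrt(-3 + sqrt(34))/5) + C2*exp(sqrt(15)*b*sqrt(-3 + sqrt(34))/5) + C3*sin(sqrt(15)*b*sqrt(3 + sqrt(34))/5) + C4*cos(sqrt(15)*b*sqrt(3 + sqrt(34))/5) + 2*b/35


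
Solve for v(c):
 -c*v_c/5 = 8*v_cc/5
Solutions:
 v(c) = C1 + C2*erf(c/4)


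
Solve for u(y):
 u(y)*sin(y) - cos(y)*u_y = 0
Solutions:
 u(y) = C1/cos(y)


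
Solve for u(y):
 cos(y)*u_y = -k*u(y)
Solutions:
 u(y) = C1*exp(k*(log(sin(y) - 1) - log(sin(y) + 1))/2)


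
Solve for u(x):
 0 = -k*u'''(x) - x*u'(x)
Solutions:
 u(x) = C1 + Integral(C2*airyai(x*(-1/k)^(1/3)) + C3*airybi(x*(-1/k)^(1/3)), x)


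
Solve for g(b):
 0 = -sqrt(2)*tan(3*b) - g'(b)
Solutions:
 g(b) = C1 + sqrt(2)*log(cos(3*b))/3


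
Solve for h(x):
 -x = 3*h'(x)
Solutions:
 h(x) = C1 - x^2/6


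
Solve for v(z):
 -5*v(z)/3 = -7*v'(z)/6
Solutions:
 v(z) = C1*exp(10*z/7)


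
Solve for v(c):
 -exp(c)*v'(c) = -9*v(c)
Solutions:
 v(c) = C1*exp(-9*exp(-c))


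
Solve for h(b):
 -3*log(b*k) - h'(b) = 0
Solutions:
 h(b) = C1 - 3*b*log(b*k) + 3*b


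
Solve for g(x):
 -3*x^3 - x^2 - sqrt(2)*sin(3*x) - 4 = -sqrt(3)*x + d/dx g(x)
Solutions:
 g(x) = C1 - 3*x^4/4 - x^3/3 + sqrt(3)*x^2/2 - 4*x + sqrt(2)*cos(3*x)/3


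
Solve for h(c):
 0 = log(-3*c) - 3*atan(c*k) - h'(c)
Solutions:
 h(c) = C1 + c*log(-c) - c + c*log(3) - 3*Piecewise((c*atan(c*k) - log(c^2*k^2 + 1)/(2*k), Ne(k, 0)), (0, True))


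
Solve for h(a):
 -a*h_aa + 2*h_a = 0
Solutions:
 h(a) = C1 + C2*a^3


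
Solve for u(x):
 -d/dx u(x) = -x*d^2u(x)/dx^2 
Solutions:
 u(x) = C1 + C2*x^2


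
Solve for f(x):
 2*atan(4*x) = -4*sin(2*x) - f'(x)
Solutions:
 f(x) = C1 - 2*x*atan(4*x) + log(16*x^2 + 1)/4 + 2*cos(2*x)


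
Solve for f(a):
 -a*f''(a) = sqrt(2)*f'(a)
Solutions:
 f(a) = C1 + C2*a^(1 - sqrt(2))


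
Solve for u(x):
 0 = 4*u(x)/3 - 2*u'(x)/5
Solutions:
 u(x) = C1*exp(10*x/3)


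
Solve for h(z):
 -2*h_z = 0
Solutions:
 h(z) = C1


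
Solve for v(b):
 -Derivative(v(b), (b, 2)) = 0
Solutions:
 v(b) = C1 + C2*b


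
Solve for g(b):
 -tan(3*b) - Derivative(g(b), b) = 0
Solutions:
 g(b) = C1 + log(cos(3*b))/3


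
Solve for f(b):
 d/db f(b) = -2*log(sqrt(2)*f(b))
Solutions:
 Integral(1/(2*log(_y) + log(2)), (_y, f(b))) = C1 - b


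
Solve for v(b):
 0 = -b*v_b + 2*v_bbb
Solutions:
 v(b) = C1 + Integral(C2*airyai(2^(2/3)*b/2) + C3*airybi(2^(2/3)*b/2), b)


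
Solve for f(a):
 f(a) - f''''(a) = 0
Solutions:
 f(a) = C1*exp(-a) + C2*exp(a) + C3*sin(a) + C4*cos(a)


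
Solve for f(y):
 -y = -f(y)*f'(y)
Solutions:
 f(y) = -sqrt(C1 + y^2)
 f(y) = sqrt(C1 + y^2)


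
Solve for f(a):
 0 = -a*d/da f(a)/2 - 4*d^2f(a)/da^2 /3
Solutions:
 f(a) = C1 + C2*erf(sqrt(3)*a/4)


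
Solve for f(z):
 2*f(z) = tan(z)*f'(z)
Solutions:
 f(z) = C1*sin(z)^2


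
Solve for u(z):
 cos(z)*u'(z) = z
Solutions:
 u(z) = C1 + Integral(z/cos(z), z)


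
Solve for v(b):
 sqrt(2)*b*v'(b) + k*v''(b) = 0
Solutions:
 v(b) = C1 + C2*sqrt(k)*erf(2^(3/4)*b*sqrt(1/k)/2)


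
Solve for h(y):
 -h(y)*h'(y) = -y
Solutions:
 h(y) = -sqrt(C1 + y^2)
 h(y) = sqrt(C1 + y^2)


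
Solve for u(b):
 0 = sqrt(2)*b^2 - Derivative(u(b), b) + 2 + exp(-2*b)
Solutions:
 u(b) = C1 + sqrt(2)*b^3/3 + 2*b - exp(-2*b)/2


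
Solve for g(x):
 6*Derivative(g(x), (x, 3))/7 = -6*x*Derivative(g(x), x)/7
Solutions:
 g(x) = C1 + Integral(C2*airyai(-x) + C3*airybi(-x), x)


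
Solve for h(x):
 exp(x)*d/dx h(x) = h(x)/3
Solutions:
 h(x) = C1*exp(-exp(-x)/3)


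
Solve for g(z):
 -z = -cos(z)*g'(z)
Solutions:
 g(z) = C1 + Integral(z/cos(z), z)


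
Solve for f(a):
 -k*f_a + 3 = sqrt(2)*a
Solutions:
 f(a) = C1 - sqrt(2)*a^2/(2*k) + 3*a/k


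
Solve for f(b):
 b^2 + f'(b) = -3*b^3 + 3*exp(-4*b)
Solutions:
 f(b) = C1 - 3*b^4/4 - b^3/3 - 3*exp(-4*b)/4


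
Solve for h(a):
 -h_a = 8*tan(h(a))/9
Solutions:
 h(a) = pi - asin(C1*exp(-8*a/9))
 h(a) = asin(C1*exp(-8*a/9))


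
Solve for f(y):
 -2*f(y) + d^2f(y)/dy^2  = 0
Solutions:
 f(y) = C1*exp(-sqrt(2)*y) + C2*exp(sqrt(2)*y)


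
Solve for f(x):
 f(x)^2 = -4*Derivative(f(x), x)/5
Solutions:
 f(x) = 4/(C1 + 5*x)


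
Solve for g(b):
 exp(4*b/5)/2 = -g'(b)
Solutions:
 g(b) = C1 - 5*exp(4*b/5)/8


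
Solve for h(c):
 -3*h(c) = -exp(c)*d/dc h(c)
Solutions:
 h(c) = C1*exp(-3*exp(-c))


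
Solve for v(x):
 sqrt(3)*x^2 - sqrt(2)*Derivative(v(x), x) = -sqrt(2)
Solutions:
 v(x) = C1 + sqrt(6)*x^3/6 + x


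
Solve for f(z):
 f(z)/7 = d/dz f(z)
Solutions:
 f(z) = C1*exp(z/7)


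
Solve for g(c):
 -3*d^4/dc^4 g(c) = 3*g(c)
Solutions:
 g(c) = (C1*sin(sqrt(2)*c/2) + C2*cos(sqrt(2)*c/2))*exp(-sqrt(2)*c/2) + (C3*sin(sqrt(2)*c/2) + C4*cos(sqrt(2)*c/2))*exp(sqrt(2)*c/2)


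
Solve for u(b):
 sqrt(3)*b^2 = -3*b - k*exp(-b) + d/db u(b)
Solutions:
 u(b) = C1 + sqrt(3)*b^3/3 + 3*b^2/2 - k*exp(-b)


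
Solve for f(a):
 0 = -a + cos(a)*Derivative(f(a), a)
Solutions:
 f(a) = C1 + Integral(a/cos(a), a)


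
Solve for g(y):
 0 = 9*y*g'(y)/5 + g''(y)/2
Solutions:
 g(y) = C1 + C2*erf(3*sqrt(5)*y/5)


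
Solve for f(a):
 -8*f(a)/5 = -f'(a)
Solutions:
 f(a) = C1*exp(8*a/5)


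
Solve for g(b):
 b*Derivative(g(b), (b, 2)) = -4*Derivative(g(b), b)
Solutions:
 g(b) = C1 + C2/b^3


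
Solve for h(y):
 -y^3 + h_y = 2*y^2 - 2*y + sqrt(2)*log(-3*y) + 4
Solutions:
 h(y) = C1 + y^4/4 + 2*y^3/3 - y^2 + sqrt(2)*y*log(-y) + y*(-sqrt(2) + sqrt(2)*log(3) + 4)


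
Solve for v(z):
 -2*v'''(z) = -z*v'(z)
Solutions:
 v(z) = C1 + Integral(C2*airyai(2^(2/3)*z/2) + C3*airybi(2^(2/3)*z/2), z)


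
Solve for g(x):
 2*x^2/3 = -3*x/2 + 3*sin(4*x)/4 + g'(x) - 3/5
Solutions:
 g(x) = C1 + 2*x^3/9 + 3*x^2/4 + 3*x/5 + 3*cos(4*x)/16


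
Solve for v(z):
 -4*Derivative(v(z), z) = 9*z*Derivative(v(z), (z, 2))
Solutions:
 v(z) = C1 + C2*z^(5/9)


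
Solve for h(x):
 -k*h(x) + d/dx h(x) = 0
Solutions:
 h(x) = C1*exp(k*x)


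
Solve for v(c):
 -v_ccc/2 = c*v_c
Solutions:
 v(c) = C1 + Integral(C2*airyai(-2^(1/3)*c) + C3*airybi(-2^(1/3)*c), c)


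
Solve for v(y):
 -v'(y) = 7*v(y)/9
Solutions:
 v(y) = C1*exp(-7*y/9)


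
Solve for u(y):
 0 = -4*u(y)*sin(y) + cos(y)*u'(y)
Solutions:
 u(y) = C1/cos(y)^4


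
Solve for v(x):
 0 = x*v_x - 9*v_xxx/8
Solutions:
 v(x) = C1 + Integral(C2*airyai(2*3^(1/3)*x/3) + C3*airybi(2*3^(1/3)*x/3), x)


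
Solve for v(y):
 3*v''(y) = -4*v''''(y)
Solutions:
 v(y) = C1 + C2*y + C3*sin(sqrt(3)*y/2) + C4*cos(sqrt(3)*y/2)


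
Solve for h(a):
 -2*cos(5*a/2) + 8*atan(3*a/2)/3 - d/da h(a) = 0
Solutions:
 h(a) = C1 + 8*a*atan(3*a/2)/3 - 8*log(9*a^2 + 4)/9 - 4*sin(5*a/2)/5


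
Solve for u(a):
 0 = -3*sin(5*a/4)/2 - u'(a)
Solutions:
 u(a) = C1 + 6*cos(5*a/4)/5


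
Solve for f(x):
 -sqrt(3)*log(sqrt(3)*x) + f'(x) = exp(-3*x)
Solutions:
 f(x) = C1 + sqrt(3)*x*log(x) + sqrt(3)*x*(-1 + log(3)/2) - exp(-3*x)/3


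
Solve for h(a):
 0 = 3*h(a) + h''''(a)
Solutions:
 h(a) = (C1*sin(sqrt(2)*3^(1/4)*a/2) + C2*cos(sqrt(2)*3^(1/4)*a/2))*exp(-sqrt(2)*3^(1/4)*a/2) + (C3*sin(sqrt(2)*3^(1/4)*a/2) + C4*cos(sqrt(2)*3^(1/4)*a/2))*exp(sqrt(2)*3^(1/4)*a/2)


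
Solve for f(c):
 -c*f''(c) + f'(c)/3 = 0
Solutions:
 f(c) = C1 + C2*c^(4/3)


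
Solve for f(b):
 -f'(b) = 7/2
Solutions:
 f(b) = C1 - 7*b/2


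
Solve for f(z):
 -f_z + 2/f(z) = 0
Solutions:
 f(z) = -sqrt(C1 + 4*z)
 f(z) = sqrt(C1 + 4*z)


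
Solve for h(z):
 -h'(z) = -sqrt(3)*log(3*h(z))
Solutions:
 -sqrt(3)*Integral(1/(log(_y) + log(3)), (_y, h(z)))/3 = C1 - z


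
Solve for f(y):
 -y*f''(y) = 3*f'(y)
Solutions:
 f(y) = C1 + C2/y^2


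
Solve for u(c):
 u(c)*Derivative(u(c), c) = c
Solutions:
 u(c) = -sqrt(C1 + c^2)
 u(c) = sqrt(C1 + c^2)


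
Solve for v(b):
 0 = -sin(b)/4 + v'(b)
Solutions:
 v(b) = C1 - cos(b)/4


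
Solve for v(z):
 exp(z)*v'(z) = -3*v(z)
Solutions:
 v(z) = C1*exp(3*exp(-z))


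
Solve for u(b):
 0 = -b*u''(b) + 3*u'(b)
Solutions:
 u(b) = C1 + C2*b^4


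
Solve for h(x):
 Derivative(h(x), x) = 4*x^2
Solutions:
 h(x) = C1 + 4*x^3/3


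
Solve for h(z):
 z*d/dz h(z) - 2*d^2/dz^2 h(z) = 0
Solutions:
 h(z) = C1 + C2*erfi(z/2)


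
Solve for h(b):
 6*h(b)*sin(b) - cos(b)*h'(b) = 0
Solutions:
 h(b) = C1/cos(b)^6


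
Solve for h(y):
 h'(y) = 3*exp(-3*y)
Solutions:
 h(y) = C1 - exp(-3*y)


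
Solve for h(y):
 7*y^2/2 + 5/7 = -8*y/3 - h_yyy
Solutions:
 h(y) = C1 + C2*y + C3*y^2 - 7*y^5/120 - y^4/9 - 5*y^3/42


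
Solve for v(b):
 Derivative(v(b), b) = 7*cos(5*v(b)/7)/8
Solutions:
 -7*b/8 - 7*log(sin(5*v(b)/7) - 1)/10 + 7*log(sin(5*v(b)/7) + 1)/10 = C1


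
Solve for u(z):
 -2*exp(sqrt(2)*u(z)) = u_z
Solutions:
 u(z) = sqrt(2)*(2*log(1/(C1 + 2*z)) - log(2))/4


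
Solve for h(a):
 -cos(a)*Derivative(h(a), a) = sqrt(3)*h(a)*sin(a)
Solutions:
 h(a) = C1*cos(a)^(sqrt(3))


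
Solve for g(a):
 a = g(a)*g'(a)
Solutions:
 g(a) = -sqrt(C1 + a^2)
 g(a) = sqrt(C1 + a^2)


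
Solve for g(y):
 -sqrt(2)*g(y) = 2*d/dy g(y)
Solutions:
 g(y) = C1*exp(-sqrt(2)*y/2)


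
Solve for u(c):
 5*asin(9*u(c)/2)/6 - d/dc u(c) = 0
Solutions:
 Integral(1/asin(9*_y/2), (_y, u(c))) = C1 + 5*c/6


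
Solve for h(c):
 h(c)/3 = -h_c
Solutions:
 h(c) = C1*exp(-c/3)


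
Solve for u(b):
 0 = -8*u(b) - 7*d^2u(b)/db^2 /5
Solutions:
 u(b) = C1*sin(2*sqrt(70)*b/7) + C2*cos(2*sqrt(70)*b/7)


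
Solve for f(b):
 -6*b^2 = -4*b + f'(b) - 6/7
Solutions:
 f(b) = C1 - 2*b^3 + 2*b^2 + 6*b/7


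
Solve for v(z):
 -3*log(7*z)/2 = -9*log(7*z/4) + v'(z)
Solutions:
 v(z) = C1 + 15*z*log(z)/2 - 18*z*log(2) - 15*z/2 + 15*z*log(7)/2


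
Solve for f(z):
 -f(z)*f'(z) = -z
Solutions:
 f(z) = -sqrt(C1 + z^2)
 f(z) = sqrt(C1 + z^2)


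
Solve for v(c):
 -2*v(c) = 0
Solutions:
 v(c) = 0


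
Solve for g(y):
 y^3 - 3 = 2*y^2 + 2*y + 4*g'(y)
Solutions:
 g(y) = C1 + y^4/16 - y^3/6 - y^2/4 - 3*y/4


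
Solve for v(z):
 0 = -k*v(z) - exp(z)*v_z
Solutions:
 v(z) = C1*exp(k*exp(-z))


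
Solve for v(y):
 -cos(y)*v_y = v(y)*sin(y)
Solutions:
 v(y) = C1*cos(y)


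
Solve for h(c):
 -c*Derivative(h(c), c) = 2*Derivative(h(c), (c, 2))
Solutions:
 h(c) = C1 + C2*erf(c/2)


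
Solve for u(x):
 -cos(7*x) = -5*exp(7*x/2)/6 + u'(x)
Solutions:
 u(x) = C1 + 5*exp(7*x/2)/21 - sin(7*x)/7


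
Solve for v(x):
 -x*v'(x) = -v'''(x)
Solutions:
 v(x) = C1 + Integral(C2*airyai(x) + C3*airybi(x), x)


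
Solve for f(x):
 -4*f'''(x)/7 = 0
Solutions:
 f(x) = C1 + C2*x + C3*x^2


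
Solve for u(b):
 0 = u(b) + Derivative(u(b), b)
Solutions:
 u(b) = C1*exp(-b)


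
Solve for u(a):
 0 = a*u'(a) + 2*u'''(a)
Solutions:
 u(a) = C1 + Integral(C2*airyai(-2^(2/3)*a/2) + C3*airybi(-2^(2/3)*a/2), a)


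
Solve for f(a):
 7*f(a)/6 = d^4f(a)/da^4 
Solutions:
 f(a) = C1*exp(-6^(3/4)*7^(1/4)*a/6) + C2*exp(6^(3/4)*7^(1/4)*a/6) + C3*sin(6^(3/4)*7^(1/4)*a/6) + C4*cos(6^(3/4)*7^(1/4)*a/6)


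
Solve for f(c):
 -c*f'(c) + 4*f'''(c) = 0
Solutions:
 f(c) = C1 + Integral(C2*airyai(2^(1/3)*c/2) + C3*airybi(2^(1/3)*c/2), c)


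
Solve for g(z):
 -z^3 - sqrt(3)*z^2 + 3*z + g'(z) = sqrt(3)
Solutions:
 g(z) = C1 + z^4/4 + sqrt(3)*z^3/3 - 3*z^2/2 + sqrt(3)*z


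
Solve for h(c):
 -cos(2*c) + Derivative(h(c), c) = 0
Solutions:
 h(c) = C1 + sin(2*c)/2


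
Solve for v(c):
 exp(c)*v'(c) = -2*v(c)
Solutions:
 v(c) = C1*exp(2*exp(-c))


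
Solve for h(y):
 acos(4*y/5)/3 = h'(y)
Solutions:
 h(y) = C1 + y*acos(4*y/5)/3 - sqrt(25 - 16*y^2)/12


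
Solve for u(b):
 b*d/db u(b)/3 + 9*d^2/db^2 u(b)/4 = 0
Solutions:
 u(b) = C1 + C2*erf(sqrt(6)*b/9)


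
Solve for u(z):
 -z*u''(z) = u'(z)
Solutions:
 u(z) = C1 + C2*log(z)


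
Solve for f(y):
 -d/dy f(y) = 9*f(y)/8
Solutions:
 f(y) = C1*exp(-9*y/8)


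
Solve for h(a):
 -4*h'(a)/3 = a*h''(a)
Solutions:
 h(a) = C1 + C2/a^(1/3)


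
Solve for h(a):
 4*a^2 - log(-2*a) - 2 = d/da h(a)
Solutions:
 h(a) = C1 + 4*a^3/3 - a*log(-a) + a*(-1 - log(2))


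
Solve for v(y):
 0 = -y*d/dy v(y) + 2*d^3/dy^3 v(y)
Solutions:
 v(y) = C1 + Integral(C2*airyai(2^(2/3)*y/2) + C3*airybi(2^(2/3)*y/2), y)


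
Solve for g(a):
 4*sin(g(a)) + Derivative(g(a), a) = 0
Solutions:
 g(a) = -acos((-C1 - exp(8*a))/(C1 - exp(8*a))) + 2*pi
 g(a) = acos((-C1 - exp(8*a))/(C1 - exp(8*a)))


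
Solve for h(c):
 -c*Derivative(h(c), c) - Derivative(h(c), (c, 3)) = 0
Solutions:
 h(c) = C1 + Integral(C2*airyai(-c) + C3*airybi(-c), c)


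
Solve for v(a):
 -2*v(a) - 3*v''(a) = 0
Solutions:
 v(a) = C1*sin(sqrt(6)*a/3) + C2*cos(sqrt(6)*a/3)


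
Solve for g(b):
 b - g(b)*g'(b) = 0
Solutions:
 g(b) = -sqrt(C1 + b^2)
 g(b) = sqrt(C1 + b^2)


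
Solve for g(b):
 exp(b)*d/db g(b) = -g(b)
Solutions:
 g(b) = C1*exp(exp(-b))


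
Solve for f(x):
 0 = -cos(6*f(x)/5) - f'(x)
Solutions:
 x - 5*log(sin(6*f(x)/5) - 1)/12 + 5*log(sin(6*f(x)/5) + 1)/12 = C1


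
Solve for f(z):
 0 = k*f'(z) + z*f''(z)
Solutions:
 f(z) = C1 + z^(1 - re(k))*(C2*sin(log(z)*Abs(im(k))) + C3*cos(log(z)*im(k)))


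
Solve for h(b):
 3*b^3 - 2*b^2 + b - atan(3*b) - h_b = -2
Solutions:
 h(b) = C1 + 3*b^4/4 - 2*b^3/3 + b^2/2 - b*atan(3*b) + 2*b + log(9*b^2 + 1)/6


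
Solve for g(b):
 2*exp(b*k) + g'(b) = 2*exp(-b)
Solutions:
 g(b) = C1 - 2*exp(-b) - 2*exp(b*k)/k


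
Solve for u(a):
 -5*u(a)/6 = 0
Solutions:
 u(a) = 0


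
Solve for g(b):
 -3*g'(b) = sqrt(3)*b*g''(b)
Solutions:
 g(b) = C1 + C2*b^(1 - sqrt(3))


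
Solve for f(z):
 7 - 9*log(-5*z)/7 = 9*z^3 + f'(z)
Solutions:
 f(z) = C1 - 9*z^4/4 - 9*z*log(-z)/7 + z*(58 - 9*log(5))/7


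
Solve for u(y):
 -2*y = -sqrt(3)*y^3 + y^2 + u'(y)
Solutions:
 u(y) = C1 + sqrt(3)*y^4/4 - y^3/3 - y^2


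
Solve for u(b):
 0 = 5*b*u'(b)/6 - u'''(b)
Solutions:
 u(b) = C1 + Integral(C2*airyai(5^(1/3)*6^(2/3)*b/6) + C3*airybi(5^(1/3)*6^(2/3)*b/6), b)


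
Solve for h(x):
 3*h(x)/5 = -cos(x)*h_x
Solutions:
 h(x) = C1*(sin(x) - 1)^(3/10)/(sin(x) + 1)^(3/10)


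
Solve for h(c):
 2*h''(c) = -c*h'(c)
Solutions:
 h(c) = C1 + C2*erf(c/2)


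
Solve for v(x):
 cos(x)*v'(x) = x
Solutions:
 v(x) = C1 + Integral(x/cos(x), x)


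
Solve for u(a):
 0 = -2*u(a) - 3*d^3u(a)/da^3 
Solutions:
 u(a) = C3*exp(-2^(1/3)*3^(2/3)*a/3) + (C1*sin(2^(1/3)*3^(1/6)*a/2) + C2*cos(2^(1/3)*3^(1/6)*a/2))*exp(2^(1/3)*3^(2/3)*a/6)


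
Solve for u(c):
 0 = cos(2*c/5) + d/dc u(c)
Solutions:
 u(c) = C1 - 5*sin(2*c/5)/2


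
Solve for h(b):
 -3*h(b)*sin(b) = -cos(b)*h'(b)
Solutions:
 h(b) = C1/cos(b)^3


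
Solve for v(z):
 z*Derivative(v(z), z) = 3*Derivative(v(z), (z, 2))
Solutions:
 v(z) = C1 + C2*erfi(sqrt(6)*z/6)


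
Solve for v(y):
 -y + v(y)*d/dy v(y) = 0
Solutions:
 v(y) = -sqrt(C1 + y^2)
 v(y) = sqrt(C1 + y^2)


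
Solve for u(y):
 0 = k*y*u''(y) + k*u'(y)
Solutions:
 u(y) = C1 + C2*log(y)


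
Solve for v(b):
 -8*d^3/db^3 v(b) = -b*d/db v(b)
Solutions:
 v(b) = C1 + Integral(C2*airyai(b/2) + C3*airybi(b/2), b)


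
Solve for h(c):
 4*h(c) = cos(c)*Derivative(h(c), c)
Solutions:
 h(c) = C1*(sin(c)^2 + 2*sin(c) + 1)/(sin(c)^2 - 2*sin(c) + 1)


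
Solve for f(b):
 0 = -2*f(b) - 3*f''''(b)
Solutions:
 f(b) = (C1*sin(6^(3/4)*b/6) + C2*cos(6^(3/4)*b/6))*exp(-6^(3/4)*b/6) + (C3*sin(6^(3/4)*b/6) + C4*cos(6^(3/4)*b/6))*exp(6^(3/4)*b/6)


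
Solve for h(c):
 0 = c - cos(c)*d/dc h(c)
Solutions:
 h(c) = C1 + Integral(c/cos(c), c)


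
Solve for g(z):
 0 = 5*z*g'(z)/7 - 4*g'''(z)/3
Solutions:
 g(z) = C1 + Integral(C2*airyai(1470^(1/3)*z/14) + C3*airybi(1470^(1/3)*z/14), z)


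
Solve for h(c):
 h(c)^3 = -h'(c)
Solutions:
 h(c) = -sqrt(2)*sqrt(-1/(C1 - c))/2
 h(c) = sqrt(2)*sqrt(-1/(C1 - c))/2


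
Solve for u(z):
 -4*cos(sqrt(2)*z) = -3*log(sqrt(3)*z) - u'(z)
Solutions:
 u(z) = C1 - 3*z*log(z) - 3*z*log(3)/2 + 3*z + 2*sqrt(2)*sin(sqrt(2)*z)


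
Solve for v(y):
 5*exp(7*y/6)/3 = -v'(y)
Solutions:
 v(y) = C1 - 10*exp(7*y/6)/7


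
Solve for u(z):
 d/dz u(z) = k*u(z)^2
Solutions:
 u(z) = -1/(C1 + k*z)


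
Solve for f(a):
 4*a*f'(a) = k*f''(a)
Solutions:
 f(a) = C1 + C2*erf(sqrt(2)*a*sqrt(-1/k))/sqrt(-1/k)


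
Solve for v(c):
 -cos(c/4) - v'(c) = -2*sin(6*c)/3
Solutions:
 v(c) = C1 - 4*sin(c/4) - cos(6*c)/9


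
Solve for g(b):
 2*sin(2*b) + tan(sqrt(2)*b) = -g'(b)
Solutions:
 g(b) = C1 + sqrt(2)*log(cos(sqrt(2)*b))/2 + cos(2*b)


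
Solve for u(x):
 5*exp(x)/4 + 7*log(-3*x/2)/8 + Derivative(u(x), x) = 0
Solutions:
 u(x) = C1 - 7*x*log(-x)/8 + 7*x*(-log(3) + log(2) + 1)/8 - 5*exp(x)/4


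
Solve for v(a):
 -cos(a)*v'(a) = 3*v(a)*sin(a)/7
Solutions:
 v(a) = C1*cos(a)^(3/7)


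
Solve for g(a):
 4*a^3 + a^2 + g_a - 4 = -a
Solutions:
 g(a) = C1 - a^4 - a^3/3 - a^2/2 + 4*a


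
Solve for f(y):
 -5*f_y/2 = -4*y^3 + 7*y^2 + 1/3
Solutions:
 f(y) = C1 + 2*y^4/5 - 14*y^3/15 - 2*y/15


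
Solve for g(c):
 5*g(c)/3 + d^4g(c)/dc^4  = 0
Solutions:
 g(c) = (C1*sin(sqrt(2)*3^(3/4)*5^(1/4)*c/6) + C2*cos(sqrt(2)*3^(3/4)*5^(1/4)*c/6))*exp(-sqrt(2)*3^(3/4)*5^(1/4)*c/6) + (C3*sin(sqrt(2)*3^(3/4)*5^(1/4)*c/6) + C4*cos(sqrt(2)*3^(3/4)*5^(1/4)*c/6))*exp(sqrt(2)*3^(3/4)*5^(1/4)*c/6)


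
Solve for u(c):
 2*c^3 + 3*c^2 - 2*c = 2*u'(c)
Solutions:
 u(c) = C1 + c^4/4 + c^3/2 - c^2/2


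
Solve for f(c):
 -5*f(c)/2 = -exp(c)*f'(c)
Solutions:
 f(c) = C1*exp(-5*exp(-c)/2)


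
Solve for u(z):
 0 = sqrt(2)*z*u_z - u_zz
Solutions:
 u(z) = C1 + C2*erfi(2^(3/4)*z/2)


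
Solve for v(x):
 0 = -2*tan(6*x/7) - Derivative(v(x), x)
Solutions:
 v(x) = C1 + 7*log(cos(6*x/7))/3


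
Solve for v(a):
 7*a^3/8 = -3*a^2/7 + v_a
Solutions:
 v(a) = C1 + 7*a^4/32 + a^3/7


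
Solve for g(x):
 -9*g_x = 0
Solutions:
 g(x) = C1


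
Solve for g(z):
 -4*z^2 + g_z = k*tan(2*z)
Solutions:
 g(z) = C1 - k*log(cos(2*z))/2 + 4*z^3/3


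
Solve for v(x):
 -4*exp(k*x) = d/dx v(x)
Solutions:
 v(x) = C1 - 4*exp(k*x)/k


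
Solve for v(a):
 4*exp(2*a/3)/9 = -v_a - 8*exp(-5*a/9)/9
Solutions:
 v(a) = C1 - 2*exp(2*a/3)/3 + 8*exp(-5*a/9)/5


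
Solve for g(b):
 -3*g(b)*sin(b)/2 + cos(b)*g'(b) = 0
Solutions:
 g(b) = C1/cos(b)^(3/2)


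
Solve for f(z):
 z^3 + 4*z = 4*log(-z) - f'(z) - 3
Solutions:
 f(z) = C1 - z^4/4 - 2*z^2 + 4*z*log(-z) - 7*z


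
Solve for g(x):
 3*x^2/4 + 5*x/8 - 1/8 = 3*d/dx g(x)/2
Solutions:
 g(x) = C1 + x^3/6 + 5*x^2/24 - x/12


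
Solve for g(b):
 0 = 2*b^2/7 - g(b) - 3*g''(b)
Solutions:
 g(b) = C1*sin(sqrt(3)*b/3) + C2*cos(sqrt(3)*b/3) + 2*b^2/7 - 12/7


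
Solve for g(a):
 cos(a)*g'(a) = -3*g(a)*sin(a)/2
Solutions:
 g(a) = C1*cos(a)^(3/2)


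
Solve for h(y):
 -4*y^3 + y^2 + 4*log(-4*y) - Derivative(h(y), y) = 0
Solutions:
 h(y) = C1 - y^4 + y^3/3 + 4*y*log(-y) + 4*y*(-1 + 2*log(2))


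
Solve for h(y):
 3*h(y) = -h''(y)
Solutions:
 h(y) = C1*sin(sqrt(3)*y) + C2*cos(sqrt(3)*y)


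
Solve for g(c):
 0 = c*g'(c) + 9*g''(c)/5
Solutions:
 g(c) = C1 + C2*erf(sqrt(10)*c/6)


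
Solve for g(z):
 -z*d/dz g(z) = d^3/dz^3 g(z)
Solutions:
 g(z) = C1 + Integral(C2*airyai(-z) + C3*airybi(-z), z)


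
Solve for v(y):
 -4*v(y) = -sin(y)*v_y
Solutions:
 v(y) = C1*(cos(y)^2 - 2*cos(y) + 1)/(cos(y)^2 + 2*cos(y) + 1)


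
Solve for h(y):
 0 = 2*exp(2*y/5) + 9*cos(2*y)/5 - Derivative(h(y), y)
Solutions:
 h(y) = C1 + 5*exp(2*y/5) + 9*sin(2*y)/10


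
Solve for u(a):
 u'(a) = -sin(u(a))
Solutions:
 u(a) = -acos((-C1 - exp(2*a))/(C1 - exp(2*a))) + 2*pi
 u(a) = acos((-C1 - exp(2*a))/(C1 - exp(2*a)))


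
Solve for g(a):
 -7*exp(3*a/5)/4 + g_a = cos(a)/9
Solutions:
 g(a) = C1 + 35*exp(3*a/5)/12 + sin(a)/9


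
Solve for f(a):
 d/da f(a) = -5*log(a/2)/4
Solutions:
 f(a) = C1 - 5*a*log(a)/4 + 5*a*log(2)/4 + 5*a/4


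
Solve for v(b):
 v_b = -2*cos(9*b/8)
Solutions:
 v(b) = C1 - 16*sin(9*b/8)/9


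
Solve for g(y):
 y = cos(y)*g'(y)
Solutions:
 g(y) = C1 + Integral(y/cos(y), y)


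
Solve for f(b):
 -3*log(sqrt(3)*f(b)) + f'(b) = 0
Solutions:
 -2*Integral(1/(2*log(_y) + log(3)), (_y, f(b)))/3 = C1 - b


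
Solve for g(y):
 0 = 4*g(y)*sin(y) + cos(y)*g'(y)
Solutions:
 g(y) = C1*cos(y)^4


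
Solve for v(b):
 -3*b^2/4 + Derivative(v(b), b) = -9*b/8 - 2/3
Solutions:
 v(b) = C1 + b^3/4 - 9*b^2/16 - 2*b/3


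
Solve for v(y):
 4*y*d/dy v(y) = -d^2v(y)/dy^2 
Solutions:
 v(y) = C1 + C2*erf(sqrt(2)*y)


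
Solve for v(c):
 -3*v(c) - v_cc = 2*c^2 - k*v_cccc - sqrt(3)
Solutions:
 v(c) = C1*exp(-sqrt(2)*c*sqrt((1 - sqrt(12*k + 1))/k)/2) + C2*exp(sqrt(2)*c*sqrt((1 - sqrt(12*k + 1))/k)/2) + C3*exp(-sqrt(2)*c*sqrt((sqrt(12*k + 1) + 1)/k)/2) + C4*exp(sqrt(2)*c*sqrt((sqrt(12*k + 1) + 1)/k)/2) - 2*c^2/3 + 4/9 + sqrt(3)/3


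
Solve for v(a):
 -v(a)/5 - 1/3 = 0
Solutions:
 v(a) = -5/3


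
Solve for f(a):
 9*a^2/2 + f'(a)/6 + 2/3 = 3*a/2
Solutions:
 f(a) = C1 - 9*a^3 + 9*a^2/2 - 4*a


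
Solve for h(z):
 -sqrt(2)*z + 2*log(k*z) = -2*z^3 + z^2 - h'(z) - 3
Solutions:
 h(z) = C1 - z^4/2 + z^3/3 + sqrt(2)*z^2/2 - 2*z*log(k*z) - z


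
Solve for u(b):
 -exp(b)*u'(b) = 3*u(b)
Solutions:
 u(b) = C1*exp(3*exp(-b))


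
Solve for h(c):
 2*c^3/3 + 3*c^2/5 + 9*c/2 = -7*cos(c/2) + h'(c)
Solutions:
 h(c) = C1 + c^4/6 + c^3/5 + 9*c^2/4 + 14*sin(c/2)


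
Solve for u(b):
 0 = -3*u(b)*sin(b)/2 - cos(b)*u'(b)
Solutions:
 u(b) = C1*cos(b)^(3/2)


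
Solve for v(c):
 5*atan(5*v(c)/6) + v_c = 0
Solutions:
 Integral(1/atan(5*_y/6), (_y, v(c))) = C1 - 5*c


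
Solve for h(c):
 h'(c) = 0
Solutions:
 h(c) = C1


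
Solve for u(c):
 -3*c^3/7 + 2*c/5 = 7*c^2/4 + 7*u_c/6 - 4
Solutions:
 u(c) = C1 - 9*c^4/98 - c^3/2 + 6*c^2/35 + 24*c/7


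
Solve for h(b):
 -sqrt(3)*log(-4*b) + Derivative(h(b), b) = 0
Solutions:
 h(b) = C1 + sqrt(3)*b*log(-b) + sqrt(3)*b*(-1 + 2*log(2))


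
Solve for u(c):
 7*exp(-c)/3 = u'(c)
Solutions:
 u(c) = C1 - 7*exp(-c)/3


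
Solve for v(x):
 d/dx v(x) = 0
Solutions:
 v(x) = C1


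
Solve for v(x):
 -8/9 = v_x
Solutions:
 v(x) = C1 - 8*x/9


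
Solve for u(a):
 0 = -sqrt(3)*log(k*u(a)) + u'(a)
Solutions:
 li(k*u(a))/k = C1 + sqrt(3)*a


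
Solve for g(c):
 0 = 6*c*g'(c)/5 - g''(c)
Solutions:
 g(c) = C1 + C2*erfi(sqrt(15)*c/5)


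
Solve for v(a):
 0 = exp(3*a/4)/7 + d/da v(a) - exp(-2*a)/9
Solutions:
 v(a) = C1 - 4*exp(3*a/4)/21 - exp(-2*a)/18


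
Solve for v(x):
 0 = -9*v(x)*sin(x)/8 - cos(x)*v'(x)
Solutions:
 v(x) = C1*cos(x)^(9/8)


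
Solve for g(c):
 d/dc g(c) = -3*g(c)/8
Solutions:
 g(c) = C1*exp(-3*c/8)


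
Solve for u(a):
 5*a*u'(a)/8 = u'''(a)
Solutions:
 u(a) = C1 + Integral(C2*airyai(5^(1/3)*a/2) + C3*airybi(5^(1/3)*a/2), a)


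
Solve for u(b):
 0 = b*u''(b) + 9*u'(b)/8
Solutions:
 u(b) = C1 + C2/b^(1/8)


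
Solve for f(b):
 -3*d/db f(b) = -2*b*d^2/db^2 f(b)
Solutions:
 f(b) = C1 + C2*b^(5/2)


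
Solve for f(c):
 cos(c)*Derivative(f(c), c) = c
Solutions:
 f(c) = C1 + Integral(c/cos(c), c)


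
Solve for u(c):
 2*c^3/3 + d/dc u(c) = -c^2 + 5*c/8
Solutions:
 u(c) = C1 - c^4/6 - c^3/3 + 5*c^2/16


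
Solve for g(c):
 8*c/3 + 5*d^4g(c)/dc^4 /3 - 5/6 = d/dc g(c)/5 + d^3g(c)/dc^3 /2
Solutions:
 g(c) = C1 + C2*exp(c*(-(2*sqrt(930) + 61)^(1/3) - 1/(2*sqrt(930) + 61)^(1/3) + 2)/20)*sin(sqrt(3)*c*(-(2*sqrt(930) + 61)^(1/3) + (2*sqrt(930) + 61)^(-1/3))/20) + C3*exp(c*(-(2*sqrt(930) + 61)^(1/3) - 1/(2*sqrt(930) + 61)^(1/3) + 2)/20)*cos(sqrt(3)*c*(-(2*sqrt(930) + 61)^(1/3) + (2*sqrt(930) + 61)^(-1/3))/20) + C4*exp(c*((2*sqrt(930) + 61)^(-1/3) + 1 + (2*sqrt(930) + 61)^(1/3))/10) + 20*c^2/3 - 25*c/6


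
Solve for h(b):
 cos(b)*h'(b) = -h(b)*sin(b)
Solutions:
 h(b) = C1*cos(b)


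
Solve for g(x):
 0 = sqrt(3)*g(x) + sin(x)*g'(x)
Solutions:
 g(x) = C1*(cos(x) + 1)^(sqrt(3)/2)/(cos(x) - 1)^(sqrt(3)/2)


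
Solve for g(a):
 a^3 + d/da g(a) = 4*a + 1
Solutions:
 g(a) = C1 - a^4/4 + 2*a^2 + a


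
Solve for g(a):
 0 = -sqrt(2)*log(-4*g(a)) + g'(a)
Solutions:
 -sqrt(2)*Integral(1/(log(-_y) + 2*log(2)), (_y, g(a)))/2 = C1 - a


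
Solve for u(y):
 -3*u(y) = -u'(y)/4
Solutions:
 u(y) = C1*exp(12*y)


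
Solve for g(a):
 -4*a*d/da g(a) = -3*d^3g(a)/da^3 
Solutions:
 g(a) = C1 + Integral(C2*airyai(6^(2/3)*a/3) + C3*airybi(6^(2/3)*a/3), a)


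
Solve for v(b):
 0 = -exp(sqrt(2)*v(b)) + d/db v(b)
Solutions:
 v(b) = sqrt(2)*(2*log(-1/(C1 + b)) - log(2))/4


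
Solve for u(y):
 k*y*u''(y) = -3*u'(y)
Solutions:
 u(y) = C1 + y^(((re(k) - 3)*re(k) + im(k)^2)/(re(k)^2 + im(k)^2))*(C2*sin(3*log(y)*Abs(im(k))/(re(k)^2 + im(k)^2)) + C3*cos(3*log(y)*im(k)/(re(k)^2 + im(k)^2)))


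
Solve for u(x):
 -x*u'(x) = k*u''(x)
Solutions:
 u(x) = C1 + C2*sqrt(k)*erf(sqrt(2)*x*sqrt(1/k)/2)


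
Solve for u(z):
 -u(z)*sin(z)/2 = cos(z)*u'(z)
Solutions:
 u(z) = C1*sqrt(cos(z))


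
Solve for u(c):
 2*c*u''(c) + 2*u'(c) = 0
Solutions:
 u(c) = C1 + C2*log(c)


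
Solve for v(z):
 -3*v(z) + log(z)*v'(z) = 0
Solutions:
 v(z) = C1*exp(3*li(z))


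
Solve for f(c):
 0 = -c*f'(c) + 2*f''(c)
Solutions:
 f(c) = C1 + C2*erfi(c/2)


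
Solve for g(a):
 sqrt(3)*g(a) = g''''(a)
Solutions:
 g(a) = C1*exp(-3^(1/8)*a) + C2*exp(3^(1/8)*a) + C3*sin(3^(1/8)*a) + C4*cos(3^(1/8)*a)


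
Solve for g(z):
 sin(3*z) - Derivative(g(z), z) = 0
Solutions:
 g(z) = C1 - cos(3*z)/3


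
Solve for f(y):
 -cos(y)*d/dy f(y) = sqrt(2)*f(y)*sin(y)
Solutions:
 f(y) = C1*cos(y)^(sqrt(2))


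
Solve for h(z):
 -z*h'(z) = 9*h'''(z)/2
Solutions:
 h(z) = C1 + Integral(C2*airyai(-6^(1/3)*z/3) + C3*airybi(-6^(1/3)*z/3), z)


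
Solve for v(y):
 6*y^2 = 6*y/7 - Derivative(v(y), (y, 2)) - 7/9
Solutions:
 v(y) = C1 + C2*y - y^4/2 + y^3/7 - 7*y^2/18


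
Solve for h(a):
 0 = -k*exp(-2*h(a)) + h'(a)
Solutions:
 h(a) = log(-sqrt(C1 + 2*a*k))
 h(a) = log(C1 + 2*a*k)/2


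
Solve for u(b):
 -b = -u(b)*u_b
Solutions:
 u(b) = -sqrt(C1 + b^2)
 u(b) = sqrt(C1 + b^2)


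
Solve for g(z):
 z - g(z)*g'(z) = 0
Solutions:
 g(z) = -sqrt(C1 + z^2)
 g(z) = sqrt(C1 + z^2)


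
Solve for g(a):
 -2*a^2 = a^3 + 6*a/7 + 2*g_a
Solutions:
 g(a) = C1 - a^4/8 - a^3/3 - 3*a^2/14


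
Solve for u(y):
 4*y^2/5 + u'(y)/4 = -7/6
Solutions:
 u(y) = C1 - 16*y^3/15 - 14*y/3


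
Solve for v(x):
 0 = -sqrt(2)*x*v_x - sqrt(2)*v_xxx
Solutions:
 v(x) = C1 + Integral(C2*airyai(-x) + C3*airybi(-x), x)


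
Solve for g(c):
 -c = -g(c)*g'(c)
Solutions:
 g(c) = -sqrt(C1 + c^2)
 g(c) = sqrt(C1 + c^2)


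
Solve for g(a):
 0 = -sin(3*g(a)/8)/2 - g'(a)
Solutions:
 a/2 + 4*log(cos(3*g(a)/8) - 1)/3 - 4*log(cos(3*g(a)/8) + 1)/3 = C1


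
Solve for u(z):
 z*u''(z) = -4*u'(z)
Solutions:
 u(z) = C1 + C2/z^3


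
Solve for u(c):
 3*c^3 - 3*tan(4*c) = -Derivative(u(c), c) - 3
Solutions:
 u(c) = C1 - 3*c^4/4 - 3*c - 3*log(cos(4*c))/4
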